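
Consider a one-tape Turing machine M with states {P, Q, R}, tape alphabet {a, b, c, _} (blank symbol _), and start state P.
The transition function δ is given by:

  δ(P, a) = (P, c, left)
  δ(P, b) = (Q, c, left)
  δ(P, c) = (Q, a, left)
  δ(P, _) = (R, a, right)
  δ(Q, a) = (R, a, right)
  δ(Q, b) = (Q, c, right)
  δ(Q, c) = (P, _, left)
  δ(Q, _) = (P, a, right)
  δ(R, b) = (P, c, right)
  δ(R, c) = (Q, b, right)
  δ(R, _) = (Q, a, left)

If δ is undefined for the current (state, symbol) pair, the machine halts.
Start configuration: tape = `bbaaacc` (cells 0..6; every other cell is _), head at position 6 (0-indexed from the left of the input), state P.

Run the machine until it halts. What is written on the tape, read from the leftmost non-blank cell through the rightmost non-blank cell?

abaabaa_a

state=P head=6 tape=__bbaaac[c]   (P,c)→(Q,a,left)
state=Q head=5 tape=__bbaaa[c]a   (Q,c)→(P,_,left)
state=P head=4 tape=__bbaa[a]_a   (P,a)→(P,c,left)
state=P head=3 tape=__bba[a]c_a   (P,a)→(P,c,left)
state=P head=2 tape=__bb[a]cc_a   (P,a)→(P,c,left)
state=P head=1 tape=__b[b]ccc_a   (P,b)→(Q,c,left)
state=Q head=0 tape=__[b]cccc_a   (Q,b)→(Q,c,right)
state=Q head=1 tape=__c[c]ccc_a   (Q,c)→(P,_,left)
state=P head=0 tape=__[c]_ccc_a   (P,c)→(Q,a,left)
state=Q head=-1 tape=_[_]a_ccc_a   (Q,_)→(P,a,right)
state=P head=0 tape=_a[a]_ccc_a   (P,a)→(P,c,left)
state=P head=-1 tape=_[a]c_ccc_a   (P,a)→(P,c,left)
state=P head=-2 tape=[_]cc_ccc_a   (P,_)→(R,a,right)
state=R head=-1 tape=a[c]c_ccc_a   (R,c)→(Q,b,right)
state=Q head=0 tape=ab[c]_ccc_a   (Q,c)→(P,_,left)
state=P head=-1 tape=a[b]__ccc_a   (P,b)→(Q,c,left)
state=Q head=-2 tape=[a]c__ccc_a   (Q,a)→(R,a,right)
state=R head=-1 tape=a[c]__ccc_a   (R,c)→(Q,b,right)
state=Q head=0 tape=ab[_]_ccc_a   (Q,_)→(P,a,right)
state=P head=1 tape=aba[_]ccc_a   (P,_)→(R,a,right)
state=R head=2 tape=abaa[c]cc_a   (R,c)→(Q,b,right)
state=Q head=3 tape=abaab[c]c_a   (Q,c)→(P,_,left)
state=P head=2 tape=abaa[b]_c_a   (P,b)→(Q,c,left)
state=Q head=1 tape=aba[a]c_c_a   (Q,a)→(R,a,right)
state=R head=2 tape=abaa[c]_c_a   (R,c)→(Q,b,right)
state=Q head=3 tape=abaab[_]c_a   (Q,_)→(P,a,right)
state=P head=4 tape=abaaba[c]_a   (P,c)→(Q,a,left)
state=Q head=3 tape=abaab[a]a_a   (Q,a)→(R,a,right)
state=R head=4 tape=abaaba[a]_a
The non-blank tape span at halt is abaabaa_a.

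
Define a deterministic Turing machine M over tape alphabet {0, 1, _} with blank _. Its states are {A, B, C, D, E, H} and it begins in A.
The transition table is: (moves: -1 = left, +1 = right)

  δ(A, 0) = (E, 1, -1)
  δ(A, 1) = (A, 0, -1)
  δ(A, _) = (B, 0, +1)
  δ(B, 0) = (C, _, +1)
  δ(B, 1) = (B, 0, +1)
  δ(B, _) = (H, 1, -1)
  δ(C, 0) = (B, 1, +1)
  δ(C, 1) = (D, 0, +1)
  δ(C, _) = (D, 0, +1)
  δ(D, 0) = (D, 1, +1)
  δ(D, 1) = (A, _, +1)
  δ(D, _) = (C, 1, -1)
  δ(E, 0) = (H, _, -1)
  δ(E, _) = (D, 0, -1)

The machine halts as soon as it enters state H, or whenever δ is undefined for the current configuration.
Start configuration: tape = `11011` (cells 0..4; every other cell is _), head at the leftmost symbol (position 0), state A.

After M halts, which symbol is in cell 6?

state=A head=0 tape=_[1]1011___   (A,1)→(A,0,-1)
state=A head=-1 tape=[_]01011___   (A,_)→(B,0,+1)
state=B head=0 tape=0[0]1011___   (B,0)→(C,_,+1)
state=C head=1 tape=0_[1]011___   (C,1)→(D,0,+1)
state=D head=2 tape=0_0[0]11___   (D,0)→(D,1,+1)
state=D head=3 tape=0_01[1]1___   (D,1)→(A,_,+1)
state=A head=4 tape=0_01_[1]___   (A,1)→(A,0,-1)
state=A head=3 tape=0_01[_]0___   (A,_)→(B,0,+1)
state=B head=4 tape=0_010[0]___   (B,0)→(C,_,+1)
state=C head=5 tape=0_010_[_]__   (C,_)→(D,0,+1)
state=D head=6 tape=0_010_0[_]_   (D,_)→(C,1,-1)
state=C head=5 tape=0_010_[0]1_   (C,0)→(B,1,+1)
state=B head=6 tape=0_010_1[1]_   (B,1)→(B,0,+1)
state=B head=7 tape=0_010_10[_]   (B,_)→(H,1,-1)
state=H head=6 tape=0_010_1[0]1
Cell 6 holds 0 when M halts.

0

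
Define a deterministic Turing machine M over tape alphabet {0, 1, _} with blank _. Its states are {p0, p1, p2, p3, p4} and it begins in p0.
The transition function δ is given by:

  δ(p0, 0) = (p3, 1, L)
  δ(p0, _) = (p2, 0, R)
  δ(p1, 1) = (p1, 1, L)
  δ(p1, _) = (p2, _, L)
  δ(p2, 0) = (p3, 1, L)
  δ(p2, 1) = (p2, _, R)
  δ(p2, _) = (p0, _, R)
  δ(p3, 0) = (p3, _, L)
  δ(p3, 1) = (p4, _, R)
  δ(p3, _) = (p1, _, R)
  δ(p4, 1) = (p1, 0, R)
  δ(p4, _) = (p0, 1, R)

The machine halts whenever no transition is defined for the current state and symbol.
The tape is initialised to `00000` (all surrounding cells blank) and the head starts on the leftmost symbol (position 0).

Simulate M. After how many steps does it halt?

19

p0 | ___[0]0000   read 0 → write 1, move L, go to p3
p3 | __[_]10000   read _ → write _, move R, go to p1
p1 | ___[1]0000   read 1 → write 1, move L, go to p1
p1 | __[_]10000   read _ → write _, move L, go to p2
p2 | _[_]_10000   read _ → write _, move R, go to p0
p0 | __[_]10000   read _ → write 0, move R, go to p2
p2 | __0[1]0000   read 1 → write _, move R, go to p2
p2 | __0_[0]000   read 0 → write 1, move L, go to p3
p3 | __0[_]1000   read _ → write _, move R, go to p1
p1 | __0_[1]000   read 1 → write 1, move L, go to p1
p1 | __0[_]1000   read _ → write _, move L, go to p2
p2 | __[0]_1000   read 0 → write 1, move L, go to p3
p3 | _[_]1_1000   read _ → write _, move R, go to p1
p1 | __[1]_1000   read 1 → write 1, move L, go to p1
p1 | _[_]1_1000   read _ → write _, move L, go to p2
p2 | [_]_1_1000   read _ → write _, move R, go to p0
p0 | _[_]1_1000   read _ → write 0, move R, go to p2
p2 | _0[1]_1000   read 1 → write _, move R, go to p2
p2 | _0_[_]1000   read _ → write _, move R, go to p0
p0 | _0__[1]000
M halts after 19 transitions.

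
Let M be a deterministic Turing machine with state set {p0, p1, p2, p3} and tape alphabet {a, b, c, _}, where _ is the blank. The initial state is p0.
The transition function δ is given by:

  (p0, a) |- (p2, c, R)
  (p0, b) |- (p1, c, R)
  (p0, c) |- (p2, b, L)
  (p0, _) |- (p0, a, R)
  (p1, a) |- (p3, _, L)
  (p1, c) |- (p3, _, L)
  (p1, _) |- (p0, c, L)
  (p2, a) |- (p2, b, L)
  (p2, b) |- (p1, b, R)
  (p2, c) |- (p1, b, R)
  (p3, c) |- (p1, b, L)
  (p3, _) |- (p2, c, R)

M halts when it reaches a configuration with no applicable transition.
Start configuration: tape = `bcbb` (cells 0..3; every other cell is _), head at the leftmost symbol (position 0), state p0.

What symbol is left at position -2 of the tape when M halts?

state=p0 head=0 tape=___[b]cbb   (p0,b)→(p1,c,R)
state=p1 head=1 tape=___c[c]bb   (p1,c)→(p3,_,L)
state=p3 head=0 tape=___[c]_bb   (p3,c)→(p1,b,L)
state=p1 head=-1 tape=__[_]b_bb   (p1,_)→(p0,c,L)
state=p0 head=-2 tape=_[_]cb_bb   (p0,_)→(p0,a,R)
state=p0 head=-1 tape=_a[c]b_bb   (p0,c)→(p2,b,L)
state=p2 head=-2 tape=_[a]bb_bb   (p2,a)→(p2,b,L)
state=p2 head=-3 tape=[_]bbb_bb
Cell -2 holds b when M halts.

b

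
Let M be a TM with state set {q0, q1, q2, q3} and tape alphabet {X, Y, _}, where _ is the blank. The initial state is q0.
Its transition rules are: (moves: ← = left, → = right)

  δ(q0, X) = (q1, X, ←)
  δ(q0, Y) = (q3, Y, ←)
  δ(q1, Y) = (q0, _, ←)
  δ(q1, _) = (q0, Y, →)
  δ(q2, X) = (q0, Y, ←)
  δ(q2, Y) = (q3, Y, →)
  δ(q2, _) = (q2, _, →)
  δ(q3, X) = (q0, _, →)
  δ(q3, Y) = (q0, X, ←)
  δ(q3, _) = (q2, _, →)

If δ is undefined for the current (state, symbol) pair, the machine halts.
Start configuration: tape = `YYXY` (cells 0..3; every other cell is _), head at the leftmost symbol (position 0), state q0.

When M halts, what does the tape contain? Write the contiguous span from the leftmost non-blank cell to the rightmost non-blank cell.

state=q0 head=0 tape=_[Y]YXY   (q0,Y)→(q3,Y,←)
state=q3 head=-1 tape=[_]YYXY   (q3,_)→(q2,_,→)
state=q2 head=0 tape=_[Y]YXY   (q2,Y)→(q3,Y,→)
state=q3 head=1 tape=_Y[Y]XY   (q3,Y)→(q0,X,←)
state=q0 head=0 tape=_[Y]XXY   (q0,Y)→(q3,Y,←)
state=q3 head=-1 tape=[_]YXXY   (q3,_)→(q2,_,→)
state=q2 head=0 tape=_[Y]XXY   (q2,Y)→(q3,Y,→)
state=q3 head=1 tape=_Y[X]XY   (q3,X)→(q0,_,→)
state=q0 head=2 tape=_Y_[X]Y   (q0,X)→(q1,X,←)
state=q1 head=1 tape=_Y[_]XY   (q1,_)→(q0,Y,→)
state=q0 head=2 tape=_YY[X]Y   (q0,X)→(q1,X,←)
state=q1 head=1 tape=_Y[Y]XY   (q1,Y)→(q0,_,←)
state=q0 head=0 tape=_[Y]_XY   (q0,Y)→(q3,Y,←)
state=q3 head=-1 tape=[_]Y_XY   (q3,_)→(q2,_,→)
state=q2 head=0 tape=_[Y]_XY   (q2,Y)→(q3,Y,→)
state=q3 head=1 tape=_Y[_]XY   (q3,_)→(q2,_,→)
state=q2 head=2 tape=_Y_[X]Y   (q2,X)→(q0,Y,←)
state=q0 head=1 tape=_Y[_]YY
The non-blank tape span at halt is Y_YY.

Y_YY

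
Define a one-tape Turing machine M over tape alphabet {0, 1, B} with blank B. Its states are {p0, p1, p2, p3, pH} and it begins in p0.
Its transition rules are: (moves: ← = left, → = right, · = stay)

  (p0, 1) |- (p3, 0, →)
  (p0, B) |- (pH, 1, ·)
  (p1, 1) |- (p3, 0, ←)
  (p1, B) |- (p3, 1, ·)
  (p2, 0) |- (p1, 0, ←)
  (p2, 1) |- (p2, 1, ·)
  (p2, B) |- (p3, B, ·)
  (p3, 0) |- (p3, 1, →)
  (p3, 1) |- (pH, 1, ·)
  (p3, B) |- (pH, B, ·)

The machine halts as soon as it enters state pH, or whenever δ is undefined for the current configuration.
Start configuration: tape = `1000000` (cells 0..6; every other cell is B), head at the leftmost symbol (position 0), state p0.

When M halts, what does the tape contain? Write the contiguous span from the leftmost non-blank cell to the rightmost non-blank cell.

p0 | [1]000000B   read 1 → write 0, move →, go to p3
p3 | 0[0]00000B   read 0 → write 1, move →, go to p3
p3 | 01[0]0000B   read 0 → write 1, move →, go to p3
p3 | 011[0]000B   read 0 → write 1, move →, go to p3
p3 | 0111[0]00B   read 0 → write 1, move →, go to p3
p3 | 01111[0]0B   read 0 → write 1, move →, go to p3
p3 | 011111[0]B   read 0 → write 1, move →, go to p3
p3 | 0111111[B]   read B → write B, move ·, go to pH
pH | 0111111[B]
The non-blank tape span at halt is 0111111.

0111111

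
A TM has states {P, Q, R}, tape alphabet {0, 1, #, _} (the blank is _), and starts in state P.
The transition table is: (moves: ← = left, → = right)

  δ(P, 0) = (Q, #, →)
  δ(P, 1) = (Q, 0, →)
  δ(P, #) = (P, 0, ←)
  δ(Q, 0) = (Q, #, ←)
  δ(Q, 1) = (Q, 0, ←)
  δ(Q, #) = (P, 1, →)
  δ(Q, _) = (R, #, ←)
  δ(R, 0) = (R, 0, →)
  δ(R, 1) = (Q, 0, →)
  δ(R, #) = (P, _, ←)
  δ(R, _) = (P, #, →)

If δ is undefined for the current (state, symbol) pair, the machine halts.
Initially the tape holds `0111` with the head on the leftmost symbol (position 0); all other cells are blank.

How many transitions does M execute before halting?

33

state=P head=0 tape=_[0]111_   (P,0)→(Q,#,→)
state=Q head=1 tape=_#[1]11_   (Q,1)→(Q,0,←)
state=Q head=0 tape=_[#]011_   (Q,#)→(P,1,→)
state=P head=1 tape=_1[0]11_   (P,0)→(Q,#,→)
state=Q head=2 tape=_1#[1]1_   (Q,1)→(Q,0,←)
state=Q head=1 tape=_1[#]01_   (Q,#)→(P,1,→)
state=P head=2 tape=_11[0]1_   (P,0)→(Q,#,→)
state=Q head=3 tape=_11#[1]_   (Q,1)→(Q,0,←)
state=Q head=2 tape=_11[#]0_   (Q,#)→(P,1,→)
state=P head=3 tape=_111[0]_   (P,0)→(Q,#,→)
state=Q head=4 tape=_111#[_]   (Q,_)→(R,#,←)
state=R head=3 tape=_111[#]#   (R,#)→(P,_,←)
state=P head=2 tape=_11[1]_#   (P,1)→(Q,0,→)
state=Q head=3 tape=_110[_]#   (Q,_)→(R,#,←)
state=R head=2 tape=_11[0]##   (R,0)→(R,0,→)
state=R head=3 tape=_110[#]#   (R,#)→(P,_,←)
state=P head=2 tape=_11[0]_#   (P,0)→(Q,#,→)
state=Q head=3 tape=_11#[_]#   (Q,_)→(R,#,←)
state=R head=2 tape=_11[#]##   (R,#)→(P,_,←)
state=P head=1 tape=_1[1]_##   (P,1)→(Q,0,→)
state=Q head=2 tape=_10[_]##   (Q,_)→(R,#,←)
state=R head=1 tape=_1[0]###   (R,0)→(R,0,→)
state=R head=2 tape=_10[#]##   (R,#)→(P,_,←)
state=P head=1 tape=_1[0]_##   (P,0)→(Q,#,→)
state=Q head=2 tape=_1#[_]##   (Q,_)→(R,#,←)
state=R head=1 tape=_1[#]###   (R,#)→(P,_,←)
state=P head=0 tape=_[1]_###   (P,1)→(Q,0,→)
state=Q head=1 tape=_0[_]###   (Q,_)→(R,#,←)
state=R head=0 tape=_[0]####   (R,0)→(R,0,→)
state=R head=1 tape=_0[#]###   (R,#)→(P,_,←)
state=P head=0 tape=_[0]_###   (P,0)→(Q,#,→)
state=Q head=1 tape=_#[_]###   (Q,_)→(R,#,←)
state=R head=0 tape=_[#]####   (R,#)→(P,_,←)
state=P head=-1 tape=[_]_####
M halts after 33 transitions.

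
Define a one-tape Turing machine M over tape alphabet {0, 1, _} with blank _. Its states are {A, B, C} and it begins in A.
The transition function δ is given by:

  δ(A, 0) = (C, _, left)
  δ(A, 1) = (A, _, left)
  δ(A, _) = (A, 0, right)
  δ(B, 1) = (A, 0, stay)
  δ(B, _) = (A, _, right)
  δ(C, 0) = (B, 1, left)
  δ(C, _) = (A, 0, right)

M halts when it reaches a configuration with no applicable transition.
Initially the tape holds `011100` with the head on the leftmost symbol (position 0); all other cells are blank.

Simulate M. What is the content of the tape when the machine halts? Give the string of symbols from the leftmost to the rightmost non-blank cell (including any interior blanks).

state=A head=0 tape=__[0]11100   (A,0)→(C,_,left)
state=C head=-1 tape=_[_]_11100   (C,_)→(A,0,right)
state=A head=0 tape=_0[_]11100   (A,_)→(A,0,right)
state=A head=1 tape=_00[1]1100   (A,1)→(A,_,left)
state=A head=0 tape=_0[0]_1100   (A,0)→(C,_,left)
state=C head=-1 tape=_[0]__1100   (C,0)→(B,1,left)
state=B head=-2 tape=[_]1__1100   (B,_)→(A,_,right)
state=A head=-1 tape=_[1]__1100   (A,1)→(A,_,left)
state=A head=-2 tape=[_]___1100   (A,_)→(A,0,right)
state=A head=-1 tape=0[_]__1100   (A,_)→(A,0,right)
state=A head=0 tape=00[_]_1100   (A,_)→(A,0,right)
state=A head=1 tape=000[_]1100   (A,_)→(A,0,right)
state=A head=2 tape=0000[1]100   (A,1)→(A,_,left)
state=A head=1 tape=000[0]_100   (A,0)→(C,_,left)
state=C head=0 tape=00[0]__100   (C,0)→(B,1,left)
state=B head=-1 tape=0[0]1__100
The non-blank tape span at halt is 001__100.

001__100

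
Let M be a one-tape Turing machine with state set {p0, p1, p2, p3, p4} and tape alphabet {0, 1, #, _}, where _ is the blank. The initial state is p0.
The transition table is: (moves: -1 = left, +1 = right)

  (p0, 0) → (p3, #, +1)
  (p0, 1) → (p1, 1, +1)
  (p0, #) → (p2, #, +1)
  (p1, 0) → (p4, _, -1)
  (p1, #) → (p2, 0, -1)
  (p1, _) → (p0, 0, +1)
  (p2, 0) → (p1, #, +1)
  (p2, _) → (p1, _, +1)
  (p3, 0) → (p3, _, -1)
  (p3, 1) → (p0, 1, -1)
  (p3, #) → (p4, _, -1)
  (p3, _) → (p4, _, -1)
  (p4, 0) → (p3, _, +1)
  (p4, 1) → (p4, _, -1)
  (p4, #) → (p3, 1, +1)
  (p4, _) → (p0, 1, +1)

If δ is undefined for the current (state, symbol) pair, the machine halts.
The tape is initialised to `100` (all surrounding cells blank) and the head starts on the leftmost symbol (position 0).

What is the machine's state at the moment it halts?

state=p0 head=0 tape=_[1]00   (p0,1)→(p1,1,+1)
state=p1 head=1 tape=_1[0]0   (p1,0)→(p4,_,-1)
state=p4 head=0 tape=_[1]_0   (p4,1)→(p4,_,-1)
state=p4 head=-1 tape=[_]__0   (p4,_)→(p0,1,+1)
state=p0 head=0 tape=1[_]_0
No transition is defined for (p0, _); M halts in state p0.

p0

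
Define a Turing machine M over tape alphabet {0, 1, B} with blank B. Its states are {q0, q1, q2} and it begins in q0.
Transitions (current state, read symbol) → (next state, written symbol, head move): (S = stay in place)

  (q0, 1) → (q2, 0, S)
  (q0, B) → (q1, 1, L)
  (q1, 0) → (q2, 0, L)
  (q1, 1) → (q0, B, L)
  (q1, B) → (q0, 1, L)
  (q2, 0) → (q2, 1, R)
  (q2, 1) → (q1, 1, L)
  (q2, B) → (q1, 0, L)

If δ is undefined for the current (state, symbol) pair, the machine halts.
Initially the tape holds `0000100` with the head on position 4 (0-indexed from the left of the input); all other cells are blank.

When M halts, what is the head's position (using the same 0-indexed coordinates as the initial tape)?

q0 | 0000[1]00B   read 1 → write 0, move S, go to q2
q2 | 0000[0]00B   read 0 → write 1, move R, go to q2
q2 | 00001[0]0B   read 0 → write 1, move R, go to q2
q2 | 000011[0]B   read 0 → write 1, move R, go to q2
q2 | 0000111[B]   read B → write 0, move L, go to q1
q1 | 000011[1]0   read 1 → write B, move L, go to q0
q0 | 00001[1]B0   read 1 → write 0, move S, go to q2
q2 | 00001[0]B0   read 0 → write 1, move R, go to q2
q2 | 000011[B]0   read B → write 0, move L, go to q1
q1 | 00001[1]00   read 1 → write B, move L, go to q0
q0 | 0000[1]B00   read 1 → write 0, move S, go to q2
q2 | 0000[0]B00   read 0 → write 1, move R, go to q2
q2 | 00001[B]00   read B → write 0, move L, go to q1
q1 | 0000[1]000   read 1 → write B, move L, go to q0
q0 | 000[0]B000
At halt the head is at cell 3.

3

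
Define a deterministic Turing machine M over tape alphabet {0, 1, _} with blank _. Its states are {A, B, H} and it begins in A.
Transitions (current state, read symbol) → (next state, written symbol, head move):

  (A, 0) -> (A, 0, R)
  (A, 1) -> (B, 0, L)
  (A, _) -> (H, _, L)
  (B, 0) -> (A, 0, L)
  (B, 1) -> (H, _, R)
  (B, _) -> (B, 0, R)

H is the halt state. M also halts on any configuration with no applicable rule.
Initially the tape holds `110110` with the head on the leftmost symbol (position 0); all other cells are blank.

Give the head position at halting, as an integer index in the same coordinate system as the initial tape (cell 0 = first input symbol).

A | _[1]10110_   read 1 → write 0, move L, go to B
B | [_]010110_   read _ → write 0, move R, go to B
B | 0[0]10110_   read 0 → write 0, move L, go to A
A | [0]010110_   read 0 → write 0, move R, go to A
A | 0[0]10110_   read 0 → write 0, move R, go to A
A | 00[1]0110_   read 1 → write 0, move L, go to B
B | 0[0]00110_   read 0 → write 0, move L, go to A
A | [0]000110_   read 0 → write 0, move R, go to A
A | 0[0]00110_   read 0 → write 0, move R, go to A
A | 00[0]0110_   read 0 → write 0, move R, go to A
A | 000[0]110_   read 0 → write 0, move R, go to A
A | 0000[1]10_   read 1 → write 0, move L, go to B
B | 000[0]010_   read 0 → write 0, move L, go to A
A | 00[0]0010_   read 0 → write 0, move R, go to A
A | 000[0]010_   read 0 → write 0, move R, go to A
A | 0000[0]10_   read 0 → write 0, move R, go to A
A | 00000[1]0_   read 1 → write 0, move L, go to B
B | 0000[0]00_   read 0 → write 0, move L, go to A
A | 000[0]000_   read 0 → write 0, move R, go to A
A | 0000[0]00_   read 0 → write 0, move R, go to A
A | 00000[0]0_   read 0 → write 0, move R, go to A
A | 000000[0]_   read 0 → write 0, move R, go to A
A | 0000000[_]   read _ → write _, move L, go to H
H | 000000[0]_
At halt the head is at cell 5.

5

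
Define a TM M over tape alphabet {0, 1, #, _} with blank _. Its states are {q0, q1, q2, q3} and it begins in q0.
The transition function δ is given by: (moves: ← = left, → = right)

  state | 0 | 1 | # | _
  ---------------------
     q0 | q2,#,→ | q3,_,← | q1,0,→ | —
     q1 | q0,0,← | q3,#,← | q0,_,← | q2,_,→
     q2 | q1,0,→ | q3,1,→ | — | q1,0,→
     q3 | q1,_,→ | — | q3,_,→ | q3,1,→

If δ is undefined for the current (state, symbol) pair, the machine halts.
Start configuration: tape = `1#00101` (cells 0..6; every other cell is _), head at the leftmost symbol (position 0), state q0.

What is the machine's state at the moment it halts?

q0

state=q0 head=0 tape=_[1]#00101   (q0,1)→(q3,_,←)
state=q3 head=-1 tape=[_]_#00101   (q3,_)→(q3,1,→)
state=q3 head=0 tape=1[_]#00101   (q3,_)→(q3,1,→)
state=q3 head=1 tape=11[#]00101   (q3,#)→(q3,_,→)
state=q3 head=2 tape=11_[0]0101   (q3,0)→(q1,_,→)
state=q1 head=3 tape=11__[0]101   (q1,0)→(q0,0,←)
state=q0 head=2 tape=11_[_]0101
No transition is defined for (q0, _); M halts in state q0.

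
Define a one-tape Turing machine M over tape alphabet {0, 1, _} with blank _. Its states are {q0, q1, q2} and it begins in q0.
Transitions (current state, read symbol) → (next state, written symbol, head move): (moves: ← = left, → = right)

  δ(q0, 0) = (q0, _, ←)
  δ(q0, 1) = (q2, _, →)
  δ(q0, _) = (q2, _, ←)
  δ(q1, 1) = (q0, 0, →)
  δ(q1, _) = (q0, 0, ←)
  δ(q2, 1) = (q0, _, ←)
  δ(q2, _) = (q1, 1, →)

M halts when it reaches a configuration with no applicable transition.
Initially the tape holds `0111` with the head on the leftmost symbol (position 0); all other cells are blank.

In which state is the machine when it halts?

state=q0 head=0 tape=__[0]111   (q0,0)→(q0,_,←)
state=q0 head=-1 tape=_[_]_111   (q0,_)→(q2,_,←)
state=q2 head=-2 tape=[_]__111   (q2,_)→(q1,1,→)
state=q1 head=-1 tape=1[_]_111   (q1,_)→(q0,0,←)
state=q0 head=-2 tape=[1]0_111   (q0,1)→(q2,_,→)
state=q2 head=-1 tape=_[0]_111
No transition is defined for (q2, 0); M halts in state q2.

q2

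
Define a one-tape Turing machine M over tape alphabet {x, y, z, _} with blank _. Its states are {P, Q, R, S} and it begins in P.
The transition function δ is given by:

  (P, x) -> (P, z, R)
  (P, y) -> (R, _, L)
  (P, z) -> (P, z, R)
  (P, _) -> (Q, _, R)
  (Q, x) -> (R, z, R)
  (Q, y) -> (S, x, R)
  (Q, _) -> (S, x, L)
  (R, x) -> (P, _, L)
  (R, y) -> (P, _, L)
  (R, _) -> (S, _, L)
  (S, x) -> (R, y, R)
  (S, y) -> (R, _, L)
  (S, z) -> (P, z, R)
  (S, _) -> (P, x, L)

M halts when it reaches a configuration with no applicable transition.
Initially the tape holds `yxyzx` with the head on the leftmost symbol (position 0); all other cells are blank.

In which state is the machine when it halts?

R

state=P head=0 tape=___[y]xyzx   (P,y)→(R,_,L)
state=R head=-1 tape=__[_]_xyzx   (R,_)→(S,_,L)
state=S head=-2 tape=_[_]__xyzx   (S,_)→(P,x,L)
state=P head=-3 tape=[_]x__xyzx   (P,_)→(Q,_,R)
state=Q head=-2 tape=_[x]__xyzx   (Q,x)→(R,z,R)
state=R head=-1 tape=_z[_]_xyzx   (R,_)→(S,_,L)
state=S head=-2 tape=_[z]__xyzx   (S,z)→(P,z,R)
state=P head=-1 tape=_z[_]_xyzx   (P,_)→(Q,_,R)
state=Q head=0 tape=_z_[_]xyzx   (Q,_)→(S,x,L)
state=S head=-1 tape=_z[_]xxyzx   (S,_)→(P,x,L)
state=P head=-2 tape=_[z]xxxyzx   (P,z)→(P,z,R)
state=P head=-1 tape=_z[x]xxyzx   (P,x)→(P,z,R)
state=P head=0 tape=_zz[x]xyzx   (P,x)→(P,z,R)
state=P head=1 tape=_zzz[x]yzx   (P,x)→(P,z,R)
state=P head=2 tape=_zzzz[y]zx   (P,y)→(R,_,L)
state=R head=1 tape=_zzz[z]_zx
No transition is defined for (R, z); M halts in state R.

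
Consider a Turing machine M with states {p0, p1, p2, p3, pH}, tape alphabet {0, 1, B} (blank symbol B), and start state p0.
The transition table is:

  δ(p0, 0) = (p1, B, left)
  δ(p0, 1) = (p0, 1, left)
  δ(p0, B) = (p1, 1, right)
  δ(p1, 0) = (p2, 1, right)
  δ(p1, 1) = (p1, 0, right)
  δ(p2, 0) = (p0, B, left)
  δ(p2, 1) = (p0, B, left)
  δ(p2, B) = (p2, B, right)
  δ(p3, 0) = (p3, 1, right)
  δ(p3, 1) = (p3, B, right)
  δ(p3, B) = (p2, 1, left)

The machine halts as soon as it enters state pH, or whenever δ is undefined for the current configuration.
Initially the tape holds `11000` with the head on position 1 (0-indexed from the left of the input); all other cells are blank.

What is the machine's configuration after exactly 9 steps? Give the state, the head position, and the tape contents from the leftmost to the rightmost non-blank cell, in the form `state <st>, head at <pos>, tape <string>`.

p0 | B1[1]000   read 1 → write 1, move left, go to p0
p0 | B[1]1000   read 1 → write 1, move left, go to p0
p0 | [B]11000   read B → write 1, move right, go to p1
p1 | 1[1]1000   read 1 → write 0, move right, go to p1
p1 | 10[1]000   read 1 → write 0, move right, go to p1
p1 | 100[0]00   read 0 → write 1, move right, go to p2
p2 | 1001[0]0   read 0 → write B, move left, go to p0
p0 | 100[1]B0   read 1 → write 1, move left, go to p0
p0 | 10[0]1B0   read 0 → write B, move left, go to p1
p1 | 1[0]B1B0
After 9 steps: state p1, head at 0, tape 10B1B0.

state p1, head at 0, tape 10B1B0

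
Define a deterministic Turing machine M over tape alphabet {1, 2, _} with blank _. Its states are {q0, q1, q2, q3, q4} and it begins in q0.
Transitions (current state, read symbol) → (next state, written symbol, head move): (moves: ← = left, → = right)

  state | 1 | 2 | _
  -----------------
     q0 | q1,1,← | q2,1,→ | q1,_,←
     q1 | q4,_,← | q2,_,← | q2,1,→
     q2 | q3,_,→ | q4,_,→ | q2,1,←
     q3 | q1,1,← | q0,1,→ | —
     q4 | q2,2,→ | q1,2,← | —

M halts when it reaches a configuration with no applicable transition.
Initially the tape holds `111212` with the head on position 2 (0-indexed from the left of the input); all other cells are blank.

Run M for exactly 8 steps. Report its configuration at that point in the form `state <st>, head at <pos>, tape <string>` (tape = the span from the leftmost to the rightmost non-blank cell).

q0 | 11[1]212   read 1 → write 1, move ←, go to q1
q1 | 1[1]1212   read 1 → write _, move ←, go to q4
q4 | [1]_1212   read 1 → write 2, move →, go to q2
q2 | 2[_]1212   read _ → write 1, move ←, go to q2
q2 | [2]11212   read 2 → write _, move →, go to q4
q4 | _[1]1212   read 1 → write 2, move →, go to q2
q2 | _2[1]212   read 1 → write _, move →, go to q3
q3 | _2_[2]12   read 2 → write 1, move →, go to q0
q0 | _2_1[1]2
After 8 steps: state q0, head at 4, tape 2_112.

state q0, head at 4, tape 2_112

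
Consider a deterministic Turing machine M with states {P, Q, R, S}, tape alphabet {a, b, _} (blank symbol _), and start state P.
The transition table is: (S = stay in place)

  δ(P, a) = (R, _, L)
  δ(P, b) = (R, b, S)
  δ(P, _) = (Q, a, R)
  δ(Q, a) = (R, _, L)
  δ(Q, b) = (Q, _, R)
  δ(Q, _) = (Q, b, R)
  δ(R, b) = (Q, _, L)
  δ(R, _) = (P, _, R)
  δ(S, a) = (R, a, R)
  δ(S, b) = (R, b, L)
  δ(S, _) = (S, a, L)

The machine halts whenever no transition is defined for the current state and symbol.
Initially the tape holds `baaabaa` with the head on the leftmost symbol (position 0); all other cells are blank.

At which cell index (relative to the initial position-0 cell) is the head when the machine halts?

state=P head=0 tape=_[b]aaabaa   (P,b)→(R,b,S)
state=R head=0 tape=_[b]aaabaa   (R,b)→(Q,_,L)
state=Q head=-1 tape=[_]_aaabaa   (Q,_)→(Q,b,R)
state=Q head=0 tape=b[_]aaabaa   (Q,_)→(Q,b,R)
state=Q head=1 tape=bb[a]aabaa   (Q,a)→(R,_,L)
state=R head=0 tape=b[b]_aabaa   (R,b)→(Q,_,L)
state=Q head=-1 tape=[b]__aabaa   (Q,b)→(Q,_,R)
state=Q head=0 tape=_[_]_aabaa   (Q,_)→(Q,b,R)
state=Q head=1 tape=_b[_]aabaa   (Q,_)→(Q,b,R)
state=Q head=2 tape=_bb[a]abaa   (Q,a)→(R,_,L)
state=R head=1 tape=_b[b]_abaa   (R,b)→(Q,_,L)
state=Q head=0 tape=_[b]__abaa   (Q,b)→(Q,_,R)
state=Q head=1 tape=__[_]_abaa   (Q,_)→(Q,b,R)
state=Q head=2 tape=__b[_]abaa   (Q,_)→(Q,b,R)
state=Q head=3 tape=__bb[a]baa   (Q,a)→(R,_,L)
state=R head=2 tape=__b[b]_baa   (R,b)→(Q,_,L)
state=Q head=1 tape=__[b]__baa   (Q,b)→(Q,_,R)
state=Q head=2 tape=___[_]_baa   (Q,_)→(Q,b,R)
state=Q head=3 tape=___b[_]baa   (Q,_)→(Q,b,R)
state=Q head=4 tape=___bb[b]aa   (Q,b)→(Q,_,R)
state=Q head=5 tape=___bb_[a]a   (Q,a)→(R,_,L)
state=R head=4 tape=___bb[_]_a   (R,_)→(P,_,R)
state=P head=5 tape=___bb_[_]a   (P,_)→(Q,a,R)
state=Q head=6 tape=___bb_a[a]   (Q,a)→(R,_,L)
state=R head=5 tape=___bb_[a]_
At halt the head is at cell 5.

5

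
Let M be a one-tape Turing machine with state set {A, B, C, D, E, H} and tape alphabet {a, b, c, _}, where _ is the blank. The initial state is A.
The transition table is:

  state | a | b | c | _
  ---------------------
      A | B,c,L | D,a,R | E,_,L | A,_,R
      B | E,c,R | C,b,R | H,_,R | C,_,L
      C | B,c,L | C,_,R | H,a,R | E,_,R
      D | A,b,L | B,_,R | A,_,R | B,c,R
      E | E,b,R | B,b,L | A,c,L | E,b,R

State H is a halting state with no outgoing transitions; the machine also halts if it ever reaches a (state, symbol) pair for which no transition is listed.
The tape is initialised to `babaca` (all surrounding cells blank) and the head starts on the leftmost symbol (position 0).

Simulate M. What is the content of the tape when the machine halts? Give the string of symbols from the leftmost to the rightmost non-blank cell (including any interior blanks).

A | __[b]abaca   read b → write a, move R, go to D
D | __a[a]baca   read a → write b, move L, go to A
A | __[a]bbaca   read a → write c, move L, go to B
B | _[_]cbbaca   read _ → write _, move L, go to C
C | [_]_cbbaca   read _ → write _, move R, go to E
E | _[_]cbbaca   read _ → write b, move R, go to E
E | _b[c]bbaca   read c → write c, move L, go to A
A | _[b]cbbaca   read b → write a, move R, go to D
D | _a[c]bbaca   read c → write _, move R, go to A
A | _a_[b]baca   read b → write a, move R, go to D
D | _a_a[b]aca   read b → write _, move R, go to B
B | _a_a_[a]ca   read a → write c, move R, go to E
E | _a_a_c[c]a   read c → write c, move L, go to A
A | _a_a_[c]ca   read c → write _, move L, go to E
E | _a_a[_]_ca   read _ → write b, move R, go to E
E | _a_ab[_]ca   read _ → write b, move R, go to E
E | _a_abb[c]a   read c → write c, move L, go to A
A | _a_ab[b]ca   read b → write a, move R, go to D
D | _a_aba[c]a   read c → write _, move R, go to A
A | _a_aba_[a]   read a → write c, move L, go to B
B | _a_aba[_]c   read _ → write _, move L, go to C
C | _a_ab[a]_c   read a → write c, move L, go to B
B | _a_a[b]c_c   read b → write b, move R, go to C
C | _a_ab[c]_c   read c → write a, move R, go to H
H | _a_aba[_]c
The non-blank tape span at halt is a_aba_c.

a_aba_c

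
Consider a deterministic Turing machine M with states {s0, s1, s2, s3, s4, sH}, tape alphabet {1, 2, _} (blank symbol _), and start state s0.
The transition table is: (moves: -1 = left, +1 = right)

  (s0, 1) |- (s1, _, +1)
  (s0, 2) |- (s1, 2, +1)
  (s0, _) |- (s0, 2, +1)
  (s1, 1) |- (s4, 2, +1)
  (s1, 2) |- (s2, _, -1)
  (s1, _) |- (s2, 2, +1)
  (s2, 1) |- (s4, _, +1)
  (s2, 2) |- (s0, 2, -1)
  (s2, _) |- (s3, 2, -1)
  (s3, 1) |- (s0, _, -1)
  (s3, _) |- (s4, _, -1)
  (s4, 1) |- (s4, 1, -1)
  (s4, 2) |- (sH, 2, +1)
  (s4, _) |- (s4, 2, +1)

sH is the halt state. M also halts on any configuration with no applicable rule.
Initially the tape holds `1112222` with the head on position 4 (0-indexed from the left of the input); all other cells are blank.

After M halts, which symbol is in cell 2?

2

state=s0 head=4 tape=1112[2]22   (s0,2)→(s1,2,+1)
state=s1 head=5 tape=11122[2]2   (s1,2)→(s2,_,-1)
state=s2 head=4 tape=1112[2]_2   (s2,2)→(s0,2,-1)
state=s0 head=3 tape=111[2]2_2   (s0,2)→(s1,2,+1)
state=s1 head=4 tape=1112[2]_2   (s1,2)→(s2,_,-1)
state=s2 head=3 tape=111[2]__2   (s2,2)→(s0,2,-1)
state=s0 head=2 tape=11[1]2__2   (s0,1)→(s1,_,+1)
state=s1 head=3 tape=11_[2]__2   (s1,2)→(s2,_,-1)
state=s2 head=2 tape=11[_]___2   (s2,_)→(s3,2,-1)
state=s3 head=1 tape=1[1]2___2   (s3,1)→(s0,_,-1)
state=s0 head=0 tape=[1]_2___2   (s0,1)→(s1,_,+1)
state=s1 head=1 tape=_[_]2___2   (s1,_)→(s2,2,+1)
state=s2 head=2 tape=_2[2]___2   (s2,2)→(s0,2,-1)
state=s0 head=1 tape=_[2]2___2   (s0,2)→(s1,2,+1)
state=s1 head=2 tape=_2[2]___2   (s1,2)→(s2,_,-1)
state=s2 head=1 tape=_[2]____2   (s2,2)→(s0,2,-1)
state=s0 head=0 tape=[_]2____2   (s0,_)→(s0,2,+1)
state=s0 head=1 tape=2[2]____2   (s0,2)→(s1,2,+1)
state=s1 head=2 tape=22[_]___2   (s1,_)→(s2,2,+1)
state=s2 head=3 tape=222[_]__2   (s2,_)→(s3,2,-1)
state=s3 head=2 tape=22[2]2__2
Cell 2 holds 2 when M halts.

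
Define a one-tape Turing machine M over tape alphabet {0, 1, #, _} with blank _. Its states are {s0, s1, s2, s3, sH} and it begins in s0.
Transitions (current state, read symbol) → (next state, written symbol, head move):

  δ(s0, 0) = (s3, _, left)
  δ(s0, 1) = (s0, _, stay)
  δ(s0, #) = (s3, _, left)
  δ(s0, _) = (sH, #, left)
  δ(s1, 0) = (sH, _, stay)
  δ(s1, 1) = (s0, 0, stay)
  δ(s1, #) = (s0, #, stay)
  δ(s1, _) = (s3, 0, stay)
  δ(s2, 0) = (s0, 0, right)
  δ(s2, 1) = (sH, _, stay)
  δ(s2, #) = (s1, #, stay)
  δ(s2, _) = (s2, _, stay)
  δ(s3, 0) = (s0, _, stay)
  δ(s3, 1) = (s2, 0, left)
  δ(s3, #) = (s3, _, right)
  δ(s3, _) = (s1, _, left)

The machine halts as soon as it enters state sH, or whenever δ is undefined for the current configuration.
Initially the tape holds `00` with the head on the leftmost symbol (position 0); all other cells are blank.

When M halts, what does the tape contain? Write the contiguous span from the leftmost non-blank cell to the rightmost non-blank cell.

state=s0 head=0 tape=___[0]0   (s0,0)→(s3,_,left)
state=s3 head=-1 tape=__[_]_0   (s3,_)→(s1,_,left)
state=s1 head=-2 tape=_[_]__0   (s1,_)→(s3,0,stay)
state=s3 head=-2 tape=_[0]__0   (s3,0)→(s0,_,stay)
state=s0 head=-2 tape=_[_]__0   (s0,_)→(sH,#,left)
state=sH head=-3 tape=[_]#__0
The non-blank tape span at halt is #__0.

#__0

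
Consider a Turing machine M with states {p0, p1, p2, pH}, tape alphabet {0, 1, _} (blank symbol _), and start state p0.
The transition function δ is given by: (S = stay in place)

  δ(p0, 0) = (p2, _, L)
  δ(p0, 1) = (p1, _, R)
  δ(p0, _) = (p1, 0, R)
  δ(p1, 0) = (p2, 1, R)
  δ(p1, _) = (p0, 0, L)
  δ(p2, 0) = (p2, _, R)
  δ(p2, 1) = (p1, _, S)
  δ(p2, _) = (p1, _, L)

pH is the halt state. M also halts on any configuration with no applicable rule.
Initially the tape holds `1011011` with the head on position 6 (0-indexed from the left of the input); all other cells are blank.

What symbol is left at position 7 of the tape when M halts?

state=p0 head=6 tape=101101[1]__   (p0,1)→(p1,_,R)
state=p1 head=7 tape=101101_[_]_   (p1,_)→(p0,0,L)
state=p0 head=6 tape=101101[_]0_   (p0,_)→(p1,0,R)
state=p1 head=7 tape=1011010[0]_   (p1,0)→(p2,1,R)
state=p2 head=8 tape=10110101[_]   (p2,_)→(p1,_,L)
state=p1 head=7 tape=1011010[1]_
Cell 7 holds 1 when M halts.

1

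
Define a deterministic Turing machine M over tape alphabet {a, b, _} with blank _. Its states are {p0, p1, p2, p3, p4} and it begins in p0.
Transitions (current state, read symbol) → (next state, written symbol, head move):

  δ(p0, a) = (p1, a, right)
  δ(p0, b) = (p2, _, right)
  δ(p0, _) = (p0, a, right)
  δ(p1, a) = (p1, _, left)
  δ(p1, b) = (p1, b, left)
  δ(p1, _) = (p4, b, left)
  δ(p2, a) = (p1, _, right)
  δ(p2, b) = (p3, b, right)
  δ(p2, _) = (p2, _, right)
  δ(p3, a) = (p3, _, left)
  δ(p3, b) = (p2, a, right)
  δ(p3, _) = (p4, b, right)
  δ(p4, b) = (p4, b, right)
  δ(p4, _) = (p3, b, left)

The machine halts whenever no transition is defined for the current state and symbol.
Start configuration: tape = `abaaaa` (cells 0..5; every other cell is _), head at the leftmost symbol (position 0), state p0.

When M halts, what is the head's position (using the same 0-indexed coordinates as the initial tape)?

state=p0 head=0 tape=___[a]baaaa   (p0,a)→(p1,a,right)
state=p1 head=1 tape=___a[b]aaaa   (p1,b)→(p1,b,left)
state=p1 head=0 tape=___[a]baaaa   (p1,a)→(p1,_,left)
state=p1 head=-1 tape=__[_]_baaaa   (p1,_)→(p4,b,left)
state=p4 head=-2 tape=_[_]b_baaaa   (p4,_)→(p3,b,left)
state=p3 head=-3 tape=[_]bb_baaaa   (p3,_)→(p4,b,right)
state=p4 head=-2 tape=b[b]b_baaaa   (p4,b)→(p4,b,right)
state=p4 head=-1 tape=bb[b]_baaaa   (p4,b)→(p4,b,right)
state=p4 head=0 tape=bbb[_]baaaa   (p4,_)→(p3,b,left)
state=p3 head=-1 tape=bb[b]bbaaaa   (p3,b)→(p2,a,right)
state=p2 head=0 tape=bba[b]baaaa   (p2,b)→(p3,b,right)
state=p3 head=1 tape=bbab[b]aaaa   (p3,b)→(p2,a,right)
state=p2 head=2 tape=bbaba[a]aaa   (p2,a)→(p1,_,right)
state=p1 head=3 tape=bbaba_[a]aa   (p1,a)→(p1,_,left)
state=p1 head=2 tape=bbaba[_]_aa   (p1,_)→(p4,b,left)
state=p4 head=1 tape=bbab[a]b_aa
At halt the head is at cell 1.

1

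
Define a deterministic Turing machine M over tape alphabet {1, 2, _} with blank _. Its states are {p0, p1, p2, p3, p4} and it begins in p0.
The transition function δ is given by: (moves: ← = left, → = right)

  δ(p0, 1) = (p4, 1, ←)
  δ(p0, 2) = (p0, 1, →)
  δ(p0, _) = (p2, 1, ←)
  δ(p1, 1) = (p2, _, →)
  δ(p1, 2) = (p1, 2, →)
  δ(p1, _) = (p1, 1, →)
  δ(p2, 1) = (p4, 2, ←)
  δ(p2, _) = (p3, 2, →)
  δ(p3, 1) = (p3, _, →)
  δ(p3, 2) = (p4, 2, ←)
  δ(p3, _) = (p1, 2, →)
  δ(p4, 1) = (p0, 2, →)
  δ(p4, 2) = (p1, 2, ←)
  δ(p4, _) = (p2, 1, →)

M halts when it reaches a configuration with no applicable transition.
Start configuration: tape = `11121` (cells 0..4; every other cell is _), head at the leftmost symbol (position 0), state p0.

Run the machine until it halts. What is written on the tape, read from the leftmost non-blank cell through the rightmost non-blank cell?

state=p0 head=0 tape=_[1]1121   (p0,1)→(p4,1,←)
state=p4 head=-1 tape=[_]11121   (p4,_)→(p2,1,→)
state=p2 head=0 tape=1[1]1121   (p2,1)→(p4,2,←)
state=p4 head=-1 tape=[1]21121   (p4,1)→(p0,2,→)
state=p0 head=0 tape=2[2]1121   (p0,2)→(p0,1,→)
state=p0 head=1 tape=21[1]121   (p0,1)→(p4,1,←)
state=p4 head=0 tape=2[1]1121   (p4,1)→(p0,2,→)
state=p0 head=1 tape=22[1]121   (p0,1)→(p4,1,←)
state=p4 head=0 tape=2[2]1121   (p4,2)→(p1,2,←)
state=p1 head=-1 tape=[2]21121   (p1,2)→(p1,2,→)
state=p1 head=0 tape=2[2]1121   (p1,2)→(p1,2,→)
state=p1 head=1 tape=22[1]121   (p1,1)→(p2,_,→)
state=p2 head=2 tape=22_[1]21   (p2,1)→(p4,2,←)
state=p4 head=1 tape=22[_]221   (p4,_)→(p2,1,→)
state=p2 head=2 tape=221[2]21
The non-blank tape span at halt is 221221.

221221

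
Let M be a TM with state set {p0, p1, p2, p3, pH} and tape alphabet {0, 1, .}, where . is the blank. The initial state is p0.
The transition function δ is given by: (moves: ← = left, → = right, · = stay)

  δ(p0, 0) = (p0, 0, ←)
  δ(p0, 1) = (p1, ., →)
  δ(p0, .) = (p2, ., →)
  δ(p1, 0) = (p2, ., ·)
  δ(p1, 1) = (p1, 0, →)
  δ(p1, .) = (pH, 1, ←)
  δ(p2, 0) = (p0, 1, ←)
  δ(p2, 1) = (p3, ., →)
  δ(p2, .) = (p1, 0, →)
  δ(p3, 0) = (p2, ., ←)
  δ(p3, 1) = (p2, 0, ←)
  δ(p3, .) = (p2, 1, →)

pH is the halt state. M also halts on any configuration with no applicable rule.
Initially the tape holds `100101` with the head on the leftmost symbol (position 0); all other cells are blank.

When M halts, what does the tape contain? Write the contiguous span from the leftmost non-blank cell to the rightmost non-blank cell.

000001

state=p0 head=0 tape=[1]00101.   (p0,1)→(p1,.,→)
state=p1 head=1 tape=.[0]0101.   (p1,0)→(p2,.,·)
state=p2 head=1 tape=.[.]0101.   (p2,.)→(p1,0,→)
state=p1 head=2 tape=.0[0]101.   (p1,0)→(p2,.,·)
state=p2 head=2 tape=.0[.]101.   (p2,.)→(p1,0,→)
state=p1 head=3 tape=.00[1]01.   (p1,1)→(p1,0,→)
state=p1 head=4 tape=.000[0]1.   (p1,0)→(p2,.,·)
state=p2 head=4 tape=.000[.]1.   (p2,.)→(p1,0,→)
state=p1 head=5 tape=.0000[1].   (p1,1)→(p1,0,→)
state=p1 head=6 tape=.00000[.]   (p1,.)→(pH,1,←)
state=pH head=5 tape=.0000[0]1
The non-blank tape span at halt is 000001.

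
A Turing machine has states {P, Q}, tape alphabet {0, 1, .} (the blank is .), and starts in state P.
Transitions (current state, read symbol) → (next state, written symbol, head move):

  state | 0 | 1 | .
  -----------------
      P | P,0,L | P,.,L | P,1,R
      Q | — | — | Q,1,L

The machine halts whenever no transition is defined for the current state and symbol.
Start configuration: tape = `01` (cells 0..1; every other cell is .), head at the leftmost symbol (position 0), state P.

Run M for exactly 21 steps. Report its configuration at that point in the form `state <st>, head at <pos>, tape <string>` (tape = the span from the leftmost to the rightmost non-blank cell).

state P, head at -1, tape 111101

P | ....[0]1   read 0 → write 0, move L, go to P
P | ...[.]01   read . → write 1, move R, go to P
P | ...1[0]1   read 0 → write 0, move L, go to P
P | ...[1]01   read 1 → write ., move L, go to P
P | ..[.].01   read . → write 1, move R, go to P
P | ..1[.]01   read . → write 1, move R, go to P
P | ..11[0]1   read 0 → write 0, move L, go to P
P | ..1[1]01   read 1 → write ., move L, go to P
P | ..[1].01   read 1 → write ., move L, go to P
P | .[.]..01   read . → write 1, move R, go to P
P | .1[.].01   read . → write 1, move R, go to P
P | .11[.]01   read . → write 1, move R, go to P
P | .111[0]1   read 0 → write 0, move L, go to P
P | .11[1]01   read 1 → write ., move L, go to P
P | .1[1].01   read 1 → write ., move L, go to P
P | .[1]..01   read 1 → write ., move L, go to P
P | [.]...01   read . → write 1, move R, go to P
P | 1[.]..01   read . → write 1, move R, go to P
P | 11[.].01   read . → write 1, move R, go to P
P | 111[.]01   read . → write 1, move R, go to P
P | 1111[0]1   read 0 → write 0, move L, go to P
P | 111[1]01
After 21 steps: state P, head at -1, tape 111101.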